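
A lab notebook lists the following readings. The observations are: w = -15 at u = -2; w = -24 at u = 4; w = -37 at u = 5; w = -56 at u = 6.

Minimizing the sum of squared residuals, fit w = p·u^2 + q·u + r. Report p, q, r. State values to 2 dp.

Entries of XᵀX: Σu^2·u^2 = 2193, Σu^2·u = 397, Σu^2 = 81, Σu·u = 81, Σu = 13, Σ1 = 4.
And Σu^2·w = -3385, Σu·w = -587, Σw = -132.
Row-reducing yields p = -2583/1412, q = 15791/7060, r = -5693/1765.

p = -1.83, q = 2.24, r = -3.23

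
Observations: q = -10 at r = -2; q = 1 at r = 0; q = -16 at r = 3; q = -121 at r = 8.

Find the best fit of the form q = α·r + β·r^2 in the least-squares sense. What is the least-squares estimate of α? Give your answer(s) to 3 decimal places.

α = 0.820

MᵀM·[α, β]ᵀ = Mᵀq reads: 77·α + 531·β = -996;  531·α + 4193·β = -7928.
Δ = 77·4193 − 531² = 40900.
α = ((-996)·4193 − 531·(-7928))/40900 = 1677/2045; β = (77·(-7928) − 531·(-996))/40900 = -4079/2045.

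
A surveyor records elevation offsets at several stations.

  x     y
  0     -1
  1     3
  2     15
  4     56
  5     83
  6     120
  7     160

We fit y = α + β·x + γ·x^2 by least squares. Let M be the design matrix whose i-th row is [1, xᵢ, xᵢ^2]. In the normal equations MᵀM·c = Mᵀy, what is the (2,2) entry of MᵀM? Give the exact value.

Row 2 ↔ basis x, column 2 ↔ basis x, so (MᵀM)_{2,2} = Σᵢ (x)·(x) = (0)·(0) + (1)·(1) + (2)·(2) + (4)·(4) + (5)·(5) + (6)·(6) + (7)·(7) = 131.

131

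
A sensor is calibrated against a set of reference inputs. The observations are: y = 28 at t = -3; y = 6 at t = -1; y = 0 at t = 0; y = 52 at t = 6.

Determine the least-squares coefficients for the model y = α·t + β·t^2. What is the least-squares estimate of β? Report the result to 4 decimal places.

β = 2.0056

Normal-equation sums: Σt·t = 46, Σt·t^2 = 188, Σt^2·t^2 = 1378.
Right-hand side: Σt·y = 222, Σt^2·y = 2130.
XᵀX·[α, β]ᵀ = Xᵀy becomes [[46, 188]; [188, 1378]]·[α, β]ᵀ = [222, 2130]ᵀ.
Eliminating β: 1378·(row 1) − 188·(row 2) gives 28044·α = 1378·222 − 188·2130 = -94524, so α = -7877/2337.
Then β = (2130 − 188·(-7877/2337))/1378 = 4687/2337.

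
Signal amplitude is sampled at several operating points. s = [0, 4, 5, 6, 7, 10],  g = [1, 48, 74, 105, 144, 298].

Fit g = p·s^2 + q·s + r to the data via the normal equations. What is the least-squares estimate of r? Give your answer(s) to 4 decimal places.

AᵀA·[p, q, r]ᵀ = Aᵀg reads: 14578·p + 1748·q + 226·r = 43254;  1748·p + 226·q + 32·r = 5180;  226·p + 32·q + 6·r = 670.
(Σs^2·s^2 = 14578, Σs^2·s = 1748, Σs^2 = 226, Σs·s = 226, Σs = 32, Σ1 = 6, Σs^2·g = 43254, Σs·g = 5180, Σg = 670.)
Inverting the 3×3 Gram matrix, [p, q, r]ᵀ = [46903/15423, -12164/15423, 6810/5141]ᵀ.

r = 1.3246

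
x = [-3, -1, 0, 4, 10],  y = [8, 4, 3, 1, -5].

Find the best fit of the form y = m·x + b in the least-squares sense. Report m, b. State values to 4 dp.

m = -0.9057, b = 4.0113

Setting ∂/∂m … = 0 gives: 126·m + 10·b = -74;  10·m + 5·b = 11.
(Σx·x = 126, Σx = 10, Σ1 = 5, Σx·y = -74, Σy = 11.)
Δ = 126·5 − 10² = 530.
m = ((-74)·5 − 10·11)/530 = -48/53; b = (126·11 − 10·(-74))/530 = 1063/265.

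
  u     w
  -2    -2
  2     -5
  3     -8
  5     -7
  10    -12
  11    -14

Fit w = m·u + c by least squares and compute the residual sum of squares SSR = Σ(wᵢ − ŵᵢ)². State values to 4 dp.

Setting ∂/∂m … = 0 gives: 263·m + 29·c = -339;  29·m + 6·c = -48.
Determinant 263·6 − 29² = 737.
m = ((-339)·6 − 29·(-48))/737 = -642/737; c = (263·(-48) − 29·(-339))/737 = -2793/737.
Residuals: 35/737, 392/737, -107/67, 844/737, 369/737, -463/737; SSR = 3532/737.

SSR = 4.7924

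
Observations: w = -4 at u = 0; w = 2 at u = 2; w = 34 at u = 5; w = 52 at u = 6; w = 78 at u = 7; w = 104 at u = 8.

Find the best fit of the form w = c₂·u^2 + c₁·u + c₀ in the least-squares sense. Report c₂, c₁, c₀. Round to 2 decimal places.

c₂ = 1.94, c₁ = -2.17, c₀ = -3.18

Sums needed: Σu^2·u^2 = 8434, Σu^2·u = 1204, Σu^2 = 178, Σu·u = 178, Σu = 28, Σ1 = 6.
And Σu^2·w = 13208, Σu·w = 1864, Σw = 266.
Solving the 3×3 system (Gaussian elimination) gives c₂ = 2879/1482, c₁ = -1606/741, c₀ = -121/38.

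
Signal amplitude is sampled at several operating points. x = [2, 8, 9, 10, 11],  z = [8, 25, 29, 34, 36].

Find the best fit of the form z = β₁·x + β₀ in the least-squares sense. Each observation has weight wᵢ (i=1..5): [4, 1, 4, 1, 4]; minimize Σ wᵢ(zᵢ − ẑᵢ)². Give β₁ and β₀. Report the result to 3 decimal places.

From the data, Σwᵢ·x·x = 988, Σwᵢ·x = 106, Σwᵢ·1 = 14.
For MᵀWz: Σwᵢ·x·z = 3232, Σwᵢ·z = 351.
MᵀWM·[β₁, β₀]ᵀ = MᵀWz becomes [[988, 106]; [106, 14]]·[β₁, β₀]ᵀ = [3232, 351]ᵀ.
det = 988·14 − 106² = 2596.
β₁ = (3232·14 − 106·351)/2596 = 4021/1298; β₀ = (988·351 − 106·3232)/2596 = 1049/649.

β₁ = 3.098, β₀ = 1.616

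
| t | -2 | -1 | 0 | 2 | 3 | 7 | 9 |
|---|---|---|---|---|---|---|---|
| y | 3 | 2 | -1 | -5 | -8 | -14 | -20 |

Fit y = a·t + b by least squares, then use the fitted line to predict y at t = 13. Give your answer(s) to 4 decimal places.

Sums needed: Σt·t = 148, Σt = 18, Σ1 = 7.
For Aᵀy: Σt·y = -320, Σy = -43.
So AᵀA·[a, b]ᵀ = Aᵀy: [[148, 18]; [18, 7]]·[a, b]ᵀ = [-320, -43]ᵀ.
Eliminating b: 7·(row 1) − 18·(row 2) gives 712·a = 7·(-320) − 18·(-43) = -1466, so a = -733/356.
Then b = ((-43) − 18·(-733/356))/7 = -151/178.
At t = 13: ŷ = (-733/356)·(13) + (-151/178)·(1) = -9831/356.

ŷ = -27.6152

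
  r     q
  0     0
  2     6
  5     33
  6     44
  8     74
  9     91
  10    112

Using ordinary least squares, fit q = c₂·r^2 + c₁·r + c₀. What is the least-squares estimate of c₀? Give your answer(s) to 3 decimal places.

c₀ = -0.362

From the data, Σr^2·r^2 = 22594, Σr^2·r = 2590, Σr^2 = 310, Σr·r = 310, Σr = 40, Σ1 = 7.
And Σr^2·q = 25740, Σr·q = 2972, Σq = 360.
MᵀM·[c₂, c₁, c₀]ᵀ = Mᵀq becomes [[22594, 2590, 310]; [2590, 310, 40]; [310, 40, 7]]·[c₂, c₁, c₀]ᵀ = [25740, 2972, 360]ᵀ.
Inverting the 3×3 Gram matrix, [c₂, c₁, c₀]ᵀ = [713/756, 6631/3780, -137/378]ᵀ.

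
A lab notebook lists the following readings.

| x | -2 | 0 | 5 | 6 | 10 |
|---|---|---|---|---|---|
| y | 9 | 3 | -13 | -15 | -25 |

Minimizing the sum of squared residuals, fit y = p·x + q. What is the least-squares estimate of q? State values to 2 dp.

q = 2.74

The normal system MᵀM·[p, q]ᵀ = Mᵀy is [[165, 19]; [19, 5]]·[p, q]ᵀ = [-423, -41]ᵀ.
Δ = 165·5 − 19² = 464.
p = ((-423)·5 − 19·(-41))/464 = -167/58; q = (165·(-41) − 19·(-423))/464 = 159/58.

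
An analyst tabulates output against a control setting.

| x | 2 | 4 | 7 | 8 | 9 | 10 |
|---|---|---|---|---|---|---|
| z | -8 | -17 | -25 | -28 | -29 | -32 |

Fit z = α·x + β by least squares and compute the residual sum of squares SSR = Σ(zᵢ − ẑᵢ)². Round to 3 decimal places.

SSR = 8.373

AᵀA·[α, β]ᵀ = Aᵀz reads: 314·α + 40·β = -1064;  40·α + 6·β = -139.
(Σx·x = 314, Σx = 40, Σ1 = 6, Σx·z = -1064, Σz = -139.)
Determinant 314·6 − 40² = 284.
α = ((-1064)·6 − 40·(-139))/284 = -206/71; β = (314·(-139) − 40·(-1064))/284 = -543/142.
Residuals: 231/142, -223/142, -123/142, -137/142, 133/142, 119/142; SSR = 1189/142.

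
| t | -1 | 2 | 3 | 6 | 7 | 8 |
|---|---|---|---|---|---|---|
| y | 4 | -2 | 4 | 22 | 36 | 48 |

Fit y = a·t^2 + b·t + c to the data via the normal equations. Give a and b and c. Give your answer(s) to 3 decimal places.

a = 1.070, b = -2.555, c = 0.244

Sums needed: Σt^2·t^2 = 7891, Σt^2·t = 1105, Σt^2 = 163, Σt·t = 163, Σt = 25, Σ1 = 6.
Right-hand side: Σt^2·y = 5660, Σt·y = 772, Σy = 112.
Row-reducing yields a = 1634/1527, b = -3902/1527, c = 124/509.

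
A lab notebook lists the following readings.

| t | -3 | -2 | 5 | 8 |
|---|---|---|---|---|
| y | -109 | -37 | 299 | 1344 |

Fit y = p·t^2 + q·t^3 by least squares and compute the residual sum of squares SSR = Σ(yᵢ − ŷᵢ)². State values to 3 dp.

SSR = 0.310

Entries of MᵀM: Σt^2·t^2 = 4818, Σt^2·t^3 = 35618, Σt^3·t^3 = 278562.
Right-hand side: Σt^2·y = 92362, Σt^3·y = 728742.
Normal equations: [[4818, 35618]; [35618, 278562]]·[p, q]ᵀ = [92362, 728742]ᵀ.
Eliminating q: 278562·(row 1) − 35618·(row 2) gives 73469792·p = 278562·92362 − 35618·728742 = -227789112, so p = -28473639/9183724.
Then q = (728742 − 35618·(-28473639/9183724))/278562 = 2515105/834884.
Residuals: 555755/2295931, -1143498/2295931, -123731/2295931, 41648/2295931; SSR = 711474/2295931.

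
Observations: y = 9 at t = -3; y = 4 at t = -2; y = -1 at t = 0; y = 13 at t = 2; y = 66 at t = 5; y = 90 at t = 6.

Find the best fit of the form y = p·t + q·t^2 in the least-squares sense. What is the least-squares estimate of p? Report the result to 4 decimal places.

Forming AᵀA = [[78, 314]; [314, 2034]] and Aᵀy = [861, 5039]ᵀ gives AᵀA·[p, q]ᵀ = Aᵀy.
Δ = 78·2034 − 314² = 60056.
p = (861·2034 − 314·5039)/60056 = 42257/15014; q = (78·5039 − 314·861)/60056 = 15336/7507.

p = 2.8145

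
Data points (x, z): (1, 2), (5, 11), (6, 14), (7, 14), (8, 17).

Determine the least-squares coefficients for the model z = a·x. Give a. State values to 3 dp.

a = 2.143

Entries of AᵀA: Σx·x = 175.
Moment sums: Σx·z = 375.
AᵀA·[a]ᵀ = Aᵀz becomes [[175]]·[a]ᵀ = [375]ᵀ.
Hence a = 375 / 175 ≈ 2.14286.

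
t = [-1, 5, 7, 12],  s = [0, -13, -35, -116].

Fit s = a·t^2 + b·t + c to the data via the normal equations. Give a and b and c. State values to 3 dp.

With design matrix X, XᵀX = [[23763, 2195, 219]; [2195, 219, 23]; [219, 23, 4]] and Xᵀs = [-18744, -1702, -164]ᵀ.
Row-reducing yields a = -273759/291316, b = 404163/291316, c = 180103/72829.

a = -0.940, b = 1.387, c = 2.473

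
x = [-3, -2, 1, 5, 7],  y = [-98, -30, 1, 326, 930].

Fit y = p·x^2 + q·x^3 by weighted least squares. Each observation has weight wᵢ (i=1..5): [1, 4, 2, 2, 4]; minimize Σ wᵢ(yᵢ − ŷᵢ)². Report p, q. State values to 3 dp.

p = -1.808, q = 2.970

The normal system AᵀWA·[p, q]ᵀ = AᵀWy is [[11001, 73109]; [73109, 502833]]·[p, q]ᵀ = [197220, 1361068]ᵀ.
Eliminating q: 502833·(row 1) − 73109·(row 2) gives 186739952·p = 502833·197220 − 73109·1361068 = -337596152, so p = -42199519/23342494.
Then q = (1361068 − 73109·(-42199519/23342494))/502833 = 69319011/23342494.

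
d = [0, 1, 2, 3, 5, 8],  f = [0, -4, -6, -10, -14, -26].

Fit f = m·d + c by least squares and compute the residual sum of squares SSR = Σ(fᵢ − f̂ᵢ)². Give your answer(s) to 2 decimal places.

From the data, Σd·d = 103, Σd = 19, Σ1 = 6.
Moment sums: Σd·f = -324, Σf = -60.
So XᵀX·[m, c]ᵀ = Xᵀf: [[103, 19]; [19, 6]]·[m, c]ᵀ = [-324, -60]ᵀ.
Determinant 103·6 − 19² = 257.
m = ((-324)·6 − 19·(-60))/257 = -804/257; c = (103·(-60) − 19·(-324))/257 = -24/257.
Residuals: 24/257, -200/257, 90/257, -134/257, 446/257, -226/257; SSR = 1232/257.

SSR = 4.79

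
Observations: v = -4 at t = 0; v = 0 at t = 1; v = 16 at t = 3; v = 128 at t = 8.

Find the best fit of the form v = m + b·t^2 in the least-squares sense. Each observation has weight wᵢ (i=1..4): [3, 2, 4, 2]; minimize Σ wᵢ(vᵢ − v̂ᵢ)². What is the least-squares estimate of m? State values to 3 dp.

m = -2.900

The normal equations are: 11·m + 166·b = 308;  166·m + 8518·b = 16960.
Eliminating b: 8518·(row 1) − 166·(row 2) gives 66142·m = 8518·308 − 166·16960 = -191816, so m = -95908/33071.
Then b = (16960 − 166·(-95908/33071))/8518 = 67716/33071.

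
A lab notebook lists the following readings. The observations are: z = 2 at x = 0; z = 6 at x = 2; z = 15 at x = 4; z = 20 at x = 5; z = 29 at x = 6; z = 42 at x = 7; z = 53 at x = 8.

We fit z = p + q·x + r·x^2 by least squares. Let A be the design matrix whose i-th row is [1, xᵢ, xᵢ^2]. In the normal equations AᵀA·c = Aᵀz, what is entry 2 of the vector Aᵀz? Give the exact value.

Entry 2 ↔ basis x, so (Aᵀz)_{2} = Σᵢ (x)·zᵢ = (0)·(2) + (2)·(6) + (4)·(15) + (5)·(20) + (6)·(29) + (7)·(42) + (8)·(53) = 1064.

1064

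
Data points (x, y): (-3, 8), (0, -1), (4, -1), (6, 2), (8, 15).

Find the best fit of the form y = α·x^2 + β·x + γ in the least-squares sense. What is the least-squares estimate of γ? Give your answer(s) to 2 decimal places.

γ = -1.77

From the data, Σx^2·x^2 = 5729, Σx^2·x = 765, Σx^2 = 125, Σx·x = 125, Σx = 15, Σ1 = 5.
Moment sums: Σx^2·y = 1088, Σx·y = 104, Σy = 23.
AᵀA·[α, β, γ]ᵀ = Aᵀy becomes [[5729, 765, 125]; [765, 125, 15]; [125, 15, 5]]·[α, β, γ]ᵀ = [1088, 104, 23]ᵀ.
Solving the 3×3 system (Gaussian elimination) gives α = 913/1874, β = -3631/1874, γ = -8279/4685.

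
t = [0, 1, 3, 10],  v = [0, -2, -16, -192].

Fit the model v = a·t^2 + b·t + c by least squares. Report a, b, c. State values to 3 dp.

MᵀM·[a, b, c]ᵀ = Mᵀv reads: 10082·a + 1028·b + 110·c = -19346;  1028·a + 110·b + 14·c = -1970;  110·a + 14·b + 4·c = -210.
(Σt^2·t^2 = 10082, Σt^2·t = 1028, Σt^2 = 110, Σt·t = 110, Σt = 14, Σ1 = 4, Σt^2·v = -19346, Σt·v = -1970, Σv = -210.)
Inverting the 3×3 Gram matrix, [a, b, c]ᵀ = [-511/258, 163/258, -21/86]ᵀ.

a = -1.981, b = 0.632, c = -0.244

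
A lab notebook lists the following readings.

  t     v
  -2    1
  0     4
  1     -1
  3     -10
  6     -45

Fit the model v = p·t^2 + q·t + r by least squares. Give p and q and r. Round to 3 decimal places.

p = -1.120, q = -1.255, r = 3.007

Entries of AᵀA: Σt^2·t^2 = 1394, Σt^2·t = 236, Σt^2 = 50, Σt·t = 50, Σt = 8, Σ1 = 5.
Right-hand side: Σt^2·v = -1707, Σt·v = -303, Σv = -51.
Normal equations: [[1394, 236, 50]; [236, 50, 8]; [50, 8, 5]]·[p, q, r]ᵀ = [-1707, -303, -51]ᵀ.
Row-reducing yields p = -925/826, q = -1037/826, r = 1242/413.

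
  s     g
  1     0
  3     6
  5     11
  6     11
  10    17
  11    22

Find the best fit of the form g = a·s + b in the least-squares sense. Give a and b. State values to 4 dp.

a = 1.9605, b = -0.5965

Entries of AᵀA: Σs·s = 292, Σs = 36, Σ1 = 6.
Right-hand side: Σs·g = 551, Σg = 67.
So AᵀA·[a, b]ᵀ = Aᵀg: [[292, 36]; [36, 6]]·[a, b]ᵀ = [551, 67]ᵀ.
Δ = 292·6 − 36² = 456.
a = (551·6 − 36·67)/456 = 149/76; b = (292·67 − 36·551)/456 = -34/57.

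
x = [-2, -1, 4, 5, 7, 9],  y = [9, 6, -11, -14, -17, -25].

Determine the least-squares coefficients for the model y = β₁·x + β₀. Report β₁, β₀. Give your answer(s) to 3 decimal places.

β₁ = -3.056, β₀ = 2.538

Compute the Gram sums: Σx·x = 176, Σx = 22, Σ1 = 6.
Right-hand side: Σx·y = -482, Σy = -52.
MᵀM·[β₁, β₀]ᵀ = Mᵀy becomes [[176, 22]; [22, 6]]·[β₁, β₀]ᵀ = [-482, -52]ᵀ.
Δ = 176·6 − 22² = 572.
β₁ = ((-482)·6 − 22·(-52))/572 = -437/143; β₀ = (176·(-52) − 22·(-482))/572 = 33/13.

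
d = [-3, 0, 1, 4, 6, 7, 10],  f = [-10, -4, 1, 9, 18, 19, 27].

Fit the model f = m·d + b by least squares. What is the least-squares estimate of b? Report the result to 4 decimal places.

AᵀA·[m, b]ᵀ = Aᵀf reads: 211·m + 25·b = 578;  25·m + 7·b = 60.
Δ = 211·7 − 25² = 852.
m = (578·7 − 25·60)/852 = 1273/426; b = (211·60 − 25·578)/852 = -895/426.

b = -2.1009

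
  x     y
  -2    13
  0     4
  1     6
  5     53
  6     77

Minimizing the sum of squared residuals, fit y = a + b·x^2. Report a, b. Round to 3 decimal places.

Normal-equation sums: Σ1 = 5, Σx^2 = 66, Σx^2·x^2 = 1938.
For Aᵀy: Σy = 153, Σx^2·y = 4155.
Normal equations: [[5, 66]; [66, 1938]]·[a, b]ᵀ = [153, 4155]ᵀ.
Eliminating b: 1938·(row 1) − 66·(row 2) gives 5334·a = 1938·153 − 66·4155 = 22284, so a = 3714/889.
Then b = (4155 − 66·(3714/889))/1938 = 3559/1778.

a = 4.178, b = 2.002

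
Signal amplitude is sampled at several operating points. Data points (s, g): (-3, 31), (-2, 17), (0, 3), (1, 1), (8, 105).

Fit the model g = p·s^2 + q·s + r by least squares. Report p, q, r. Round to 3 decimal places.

p = 2.020, q = -3.358, r = 2.572

Forming XᵀX = [[4194, 478, 78]; [478, 78, 4]; [78, 4, 5]] and Xᵀg = [7068, 714, 157]ᵀ gives XᵀX·[p, q, r]ᵀ = Xᵀg.
Inverting the 3×3 Gram matrix, [p, q, r]ᵀ = [15773/7808, -26217/7808, 10043/3904]ᵀ.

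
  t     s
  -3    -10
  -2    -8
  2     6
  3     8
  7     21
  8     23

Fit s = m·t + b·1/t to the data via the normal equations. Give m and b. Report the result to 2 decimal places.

m = 2.88, b = 2.10

The normal equations are: 139·m + 6·b = 413;  6·m + (21401/28224)·b = 151/8.
(Σt·t = 139, Σt·1/t = 6, Σ1/t·1/t = 21401/28224, Σt·s = 413, Σ1/t·s = 151/8.)
Determinant 139·(21401/28224) − 6² = 1958675/28224.
m = (413·(21401/28224) − 6·(151/8))/(1958675/28224) = 1128449/391735; b = (139·(151/8) − 6·413)/(1958675/28224) = 822024/391735.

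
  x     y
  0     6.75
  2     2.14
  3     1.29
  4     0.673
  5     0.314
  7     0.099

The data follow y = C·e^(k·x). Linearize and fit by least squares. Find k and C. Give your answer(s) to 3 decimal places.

With ln yᵢ as the transformed response and xᵢ as the regressor:
Over the data: Σx = 21.0000, Σ(x)² = 103.0000, Σln y = -0.9420, Σx·ln y = -21.2788.
Normal system: [[103.0000, 21.0000]; [21.0000, 6]]·[k, ln C]ᵀ = [-21.2788, -0.9420]ᵀ.
Slope k = (n·Σx·ln y − Σx·Σln y)/(n·Σ(x)² − (Σx)²) = (6·-21.2788 − 21.0000·-0.9420)/177.0000 = -0.60955; ln C = (Σln y − k·Σx)/n = 1.97642, so C = exp(1.97642) = 7.21686.

k = -0.610, C = 7.217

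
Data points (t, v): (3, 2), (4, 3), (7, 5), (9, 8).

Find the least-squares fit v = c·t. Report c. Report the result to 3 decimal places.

Setting ∂/∂c … = 0 gives: 155·c = 125.
(Σt·t = 155, Σt·v = 125.)
c = 125/155 = 0.806452.

c = 0.806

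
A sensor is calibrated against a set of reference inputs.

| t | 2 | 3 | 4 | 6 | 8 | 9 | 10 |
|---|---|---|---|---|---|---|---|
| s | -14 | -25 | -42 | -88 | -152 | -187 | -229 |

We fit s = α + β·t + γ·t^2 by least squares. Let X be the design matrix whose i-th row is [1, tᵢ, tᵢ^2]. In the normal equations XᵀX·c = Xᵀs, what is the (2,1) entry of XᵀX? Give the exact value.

42

Row 2 ↔ basis t, column 1 ↔ basis 1, so (XᵀX)_{2,1} = Σᵢ t = (2)·(1) + (3)·(1) + (4)·(1) + (6)·(1) + (8)·(1) + (9)·(1) + (10)·(1) = 42.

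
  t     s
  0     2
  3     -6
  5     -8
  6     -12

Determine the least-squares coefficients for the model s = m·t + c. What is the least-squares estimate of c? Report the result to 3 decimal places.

c = 1.667

From the data, Σt·t = 70, Σt = 14, Σ1 = 4.
Moment sums: Σt·s = -130, Σs = -24.
Normal equations: [[70, 14]; [14, 4]]·[m, c]ᵀ = [-130, -24]ᵀ.
Determinant 70·4 − 14² = 84.
m = ((-130)·4 − 14·(-24))/84 = -46/21; c = (70·(-24) − 14·(-130))/84 = 5/3.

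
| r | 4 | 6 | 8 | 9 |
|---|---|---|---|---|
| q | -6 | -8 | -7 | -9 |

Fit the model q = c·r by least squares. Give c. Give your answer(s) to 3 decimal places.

c = -1.061

Forming XᵀX = [[197]] and Xᵀq = [-209]ᵀ gives XᵀX·[c]ᵀ = Xᵀq.
Hence c = -209 / 197 ≈ -1.06091.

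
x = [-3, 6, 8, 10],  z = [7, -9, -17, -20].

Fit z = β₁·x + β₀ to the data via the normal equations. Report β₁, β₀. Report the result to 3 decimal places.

β₁ = -2.089, β₀ = 1.215

The normal equations are: 209·β₁ + 21·β₀ = -411;  21·β₁ + 4·β₀ = -39.
det = 209·4 − 21² = 395.
β₁ = ((-411)·4 − 21·(-39))/395 = -165/79; β₀ = (209·(-39) − 21·(-411))/395 = 96/79.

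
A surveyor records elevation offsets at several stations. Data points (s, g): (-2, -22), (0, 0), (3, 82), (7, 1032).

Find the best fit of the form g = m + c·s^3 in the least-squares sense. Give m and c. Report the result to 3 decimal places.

Normal-equation sums: Σ1 = 4, Σs^3 = 362, Σs^3·s^3 = 118442.
And Σg = 1092, Σs^3·g = 356366.
So XᵀX·[m, c]ᵀ = Xᵀg: [[4, 362]; [362, 118442]]·[m, c]ᵀ = [1092, 356366]ᵀ.
det = 4·118442 − 362² = 342724.
m = (1092·118442 − 362·356366)/342724 = 83543/85681; c = (4·356366 − 362·1092)/342724 = 257540/85681.

m = 0.975, c = 3.006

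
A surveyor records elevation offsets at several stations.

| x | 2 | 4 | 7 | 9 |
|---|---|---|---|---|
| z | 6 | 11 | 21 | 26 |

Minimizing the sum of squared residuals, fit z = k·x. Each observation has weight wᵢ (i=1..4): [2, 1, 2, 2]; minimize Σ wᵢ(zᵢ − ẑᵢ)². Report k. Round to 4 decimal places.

k = 2.9225

Sums needed: Σwᵢ·x·x = 284.
And Σwᵢ·x·z = 830.
Hence k = 830 / 284 ≈ 2.92254.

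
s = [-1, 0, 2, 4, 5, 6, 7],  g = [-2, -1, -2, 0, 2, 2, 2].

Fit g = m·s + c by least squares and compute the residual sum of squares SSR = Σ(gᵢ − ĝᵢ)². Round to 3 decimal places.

The normal equations are: 131·m + 23·c = 34;  23·m + 7·c = 1.
(Σs·s = 131, Σs = 23, Σ1 = 7, Σs·g = 34, Σg = 1.)
Eliminating c: 7·(row 1) − 23·(row 2) gives 388·m = 7·34 − 23·1 = 215, so m = 215/388.
Then c = (1 − 23·(215/388))/7 = -651/388.
Residuals: 45/194, 263/388, -555/388, -209/388, 88/97, 137/388, -39/194; SSR = 1489/388.

SSR = 3.838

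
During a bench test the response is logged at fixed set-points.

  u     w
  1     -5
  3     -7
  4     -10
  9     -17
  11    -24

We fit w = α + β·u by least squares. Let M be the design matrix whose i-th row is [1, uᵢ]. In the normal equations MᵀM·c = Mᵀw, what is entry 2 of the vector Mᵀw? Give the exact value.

Entry 2 ↔ basis u, so (Mᵀw)_{2} = Σᵢ (u)·wᵢ = (1)·(-5) + (3)·(-7) + (4)·(-10) + (9)·(-17) + (11)·(-24) = -483.

-483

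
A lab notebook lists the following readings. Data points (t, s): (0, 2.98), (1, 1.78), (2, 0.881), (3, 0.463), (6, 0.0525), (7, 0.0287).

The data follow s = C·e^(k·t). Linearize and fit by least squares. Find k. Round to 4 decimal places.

With ln sᵢ as the transformed response and tᵢ as the regressor:
Σt = 19.0000, Σ(t)² = 99.0000, Σln s = -5.7260, Σt·ln s = -44.5245.
Equations: 99.0000·k + 19.0000·ln C = -44.5245;  19.0000·k + 6·ln C = -5.7260.
Solving (det = 233.0000): k = -0.67963, ln C = 1.19782.

k = -0.6796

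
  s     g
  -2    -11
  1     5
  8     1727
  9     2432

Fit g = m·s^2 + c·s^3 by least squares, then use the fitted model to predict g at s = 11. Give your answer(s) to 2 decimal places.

With design matrix M, MᵀM = [[10674, 91786]; [91786, 793650]] and Mᵀg = [307481, 2657245]ᵀ.
Determinant 10674·793650 − 91786² = 46750304.
m = (307481·793650 − 91786·2657245)/46750304 = 4200190/1460947; c = (10674·2657245 − 91786·307481)/46750304 = 8811379/2921894.
At s = 11: ĝ = (4200190/1460947)·(121) + (8811379/2921894)·(1331) = 12744391429/2921894.

ĝ = 4361.69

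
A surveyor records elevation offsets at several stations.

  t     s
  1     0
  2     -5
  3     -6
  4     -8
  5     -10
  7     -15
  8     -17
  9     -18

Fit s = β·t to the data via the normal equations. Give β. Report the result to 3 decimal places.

The normal system AᵀA·[β]ᵀ = Aᵀs is [[249]]·[β]ᵀ = [-513]ᵀ.
β = (-513)/249 = -2.06024.

β = -2.060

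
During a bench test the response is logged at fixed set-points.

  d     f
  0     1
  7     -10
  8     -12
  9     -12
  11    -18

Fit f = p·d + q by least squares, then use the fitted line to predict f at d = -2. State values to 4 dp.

f̂ = 4.5857

Entries of AᵀA: Σd·d = 315, Σd = 35, Σ1 = 5.
For Aᵀf: Σd·f = -472, Σf = -51.
Eliminating q: 5·(row 1) − 35·(row 2) gives 350·p = 5·(-472) − 35·(-51) = -575, so p = -23/14.
Then q = ((-51) − 35·(-23/14))/5 = 13/10.
At d = -2: f̂ = (-23/14)·(-2) + (13/10)·(1) = 321/70.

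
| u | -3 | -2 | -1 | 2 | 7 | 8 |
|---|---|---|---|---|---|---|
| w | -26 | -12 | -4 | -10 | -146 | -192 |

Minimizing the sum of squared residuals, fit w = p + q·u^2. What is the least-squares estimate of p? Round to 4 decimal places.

p = 0.5029

Compute the Gram sums: Σ1 = 6, Σu^2 = 131, Σu^2·u^2 = 6611.
Right-hand side: Σw = -390, Σu^2·w = -19768.
So AᵀA·[p, q]ᵀ = Aᵀw: [[6, 131]; [131, 6611]]·[p, q]ᵀ = [-390, -19768]ᵀ.
det = 6·6611 − 131² = 22505.
p = ((-390)·6611 − 131·(-19768))/22505 = 11318/22505; q = (6·(-19768) − 131·(-390))/22505 = -67518/22505.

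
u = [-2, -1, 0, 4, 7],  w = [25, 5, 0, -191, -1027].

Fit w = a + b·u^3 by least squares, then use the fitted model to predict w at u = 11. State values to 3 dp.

ŵ = -3988.157

Normal-equation sums: Σ1 = 5, Σu^3 = 398, Σu^3·u^3 = 121810.
For Aᵀw: Σw = -1188, Σu^3·w = -364690.
AᵀA·[a, b]ᵀ = Aᵀw becomes [[5, 398]; [398, 121810]]·[a, b]ᵀ = [-1188, -364690]ᵀ.
Determinant 5·121810 − 398² = 450646.
a = ((-1188)·121810 − 398·(-364690))/450646 = 218170/225323; b = (5·(-364690) − 398·(-1188))/450646 = -675313/225323.
At u = 11: ŵ = (218170/225323)·(1) + (-675313/225323)·(1331) = -898623433/225323.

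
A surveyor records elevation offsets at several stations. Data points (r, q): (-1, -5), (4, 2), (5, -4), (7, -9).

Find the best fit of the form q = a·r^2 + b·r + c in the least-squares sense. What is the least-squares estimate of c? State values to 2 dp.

c = -1.69

The normal equations are: 3283·a + 531·b + 91·c = -514;  531·a + 91·b + 15·c = -70;  91·a + 15·b + 4·c = -16.
Solving the 3×3 system (Gaussian elimination) gives a = -1105/2046, b = 165/62, c = -1732/1023.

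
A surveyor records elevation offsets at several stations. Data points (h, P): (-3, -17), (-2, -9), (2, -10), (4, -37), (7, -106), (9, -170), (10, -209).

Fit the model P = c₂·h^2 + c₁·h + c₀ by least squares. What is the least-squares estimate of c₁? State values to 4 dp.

Sums needed: Σh^2·h^2 = 19331, Σh^2·h = 2109, Σh^2 = 263, Σh·h = 263, Σh = 27, Σ1 = 7.
And Σh^2·P = -40685, Σh·P = -4461, ΣP = -558.
Normal equations: [[19331, 2109, 263]; [2109, 263, 27]; [263, 27, 7]]·[c₂, c₁, c₀]ᵀ = [-40685, -4461, -558]ᵀ.
Inverting the 3×3 Gram matrix, [c₂, c₁, c₀]ᵀ = [-2119715/1060738, -810549/1060738, -894424/530369]ᵀ.

c₁ = -0.7641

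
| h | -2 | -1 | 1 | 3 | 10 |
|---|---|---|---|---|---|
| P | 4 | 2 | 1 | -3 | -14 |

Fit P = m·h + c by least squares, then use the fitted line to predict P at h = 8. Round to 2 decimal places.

P̂ = -10.69

AᵀA·[m, c]ᵀ = AᵀP reads: 115·m + 11·c = -158;  11·m + 5·c = -10.
(Σh·h = 115, Σh = 11, Σ1 = 5, Σh·P = -158, ΣP = -10.)
Eliminating c: 5·(row 1) − 11·(row 2) gives 454·m = 5·(-158) − 11·(-10) = -680, so m = -340/227.
Then c = ((-10) − 11·(-340/227))/5 = 294/227.
At h = 8: P̂ = (-340/227)·(8) + (294/227)·(1) = -2426/227.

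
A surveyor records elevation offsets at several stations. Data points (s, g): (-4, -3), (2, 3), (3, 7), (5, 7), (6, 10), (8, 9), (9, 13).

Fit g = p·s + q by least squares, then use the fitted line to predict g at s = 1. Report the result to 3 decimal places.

The normal equations are: 235·p + 29·q = 323;  29·p + 7·q = 46.
(Σs·s = 235, Σs = 29, Σ1 = 7, Σs·g = 323, Σg = 46.)
Determinant 235·7 − 29² = 804.
p = (323·7 − 29·46)/804 = 309/268; q = (235·46 − 29·323)/804 = 481/268.
At s = 1: ĝ = (309/268)·(1) + (481/268)·(1) = 395/134.

ĝ = 2.948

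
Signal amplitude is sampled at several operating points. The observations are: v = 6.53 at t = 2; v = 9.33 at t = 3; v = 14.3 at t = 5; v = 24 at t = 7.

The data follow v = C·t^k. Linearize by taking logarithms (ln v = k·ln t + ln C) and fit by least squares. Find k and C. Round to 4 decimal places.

k = 1.0057, C = 3.1348

With ln vᵢ as the transformed response and ln tᵢ as the regressor:
Σln t = 5.3471, Σ(ln t)² = 8.0643, Σln v = 9.9480, Σln t·ln v = 14.2198.
Equations: 8.0643·k + 5.3471·ln C = 14.2198;  5.3471·k + 4·ln C = 9.9480.
Slope k = (n·Σln t·ln v − Σln t·Σln v)/(n·Σ(ln t)² − (Σln t)²) = (4·14.2198 − 5.3471·9.9480)/3.6655 = 1.00573; ln C = (Σln v − k·Σln t)/n = 1.14255, so C = exp(1.14255) = 3.13476.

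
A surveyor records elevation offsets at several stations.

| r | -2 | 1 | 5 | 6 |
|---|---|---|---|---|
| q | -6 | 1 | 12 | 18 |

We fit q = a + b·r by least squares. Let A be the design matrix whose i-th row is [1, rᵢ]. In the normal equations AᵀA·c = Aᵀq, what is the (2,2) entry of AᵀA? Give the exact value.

Row 2 ↔ basis r, column 2 ↔ basis r, so (AᵀA)_{2,2} = Σᵢ (r)·(r) = (-2)·(-2) + (1)·(1) + (5)·(5) + (6)·(6) = 66.

66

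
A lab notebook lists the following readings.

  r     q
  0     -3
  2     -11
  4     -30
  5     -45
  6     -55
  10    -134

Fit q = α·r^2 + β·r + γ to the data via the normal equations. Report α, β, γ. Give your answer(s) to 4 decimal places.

Setting ∂/∂α … = 0 gives: 12193·α + 1413·β + 181·γ = -17029;  1413·α + 181·β + 27·γ = -2037;  181·α + 27·β + 6·γ = -278.
Inverting the 3×3 Gram matrix, [α, β, γ]ᵀ = [-18779/18172, -51159/18172, -2057/826]ᵀ.

α = -1.0334, β = -2.8153, γ = -2.4903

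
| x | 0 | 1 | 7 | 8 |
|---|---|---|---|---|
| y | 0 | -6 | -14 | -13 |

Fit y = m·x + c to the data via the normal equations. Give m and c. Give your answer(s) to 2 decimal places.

m = -1.52, c = -2.17

The normal system AᵀA·[m, c]ᵀ = Aᵀy is [[114, 16]; [16, 4]]·[m, c]ᵀ = [-208, -33]ᵀ.
Δ = 114·4 − 16² = 200.
m = ((-208)·4 − 16·(-33))/200 = -38/25; c = (114·(-33) − 16·(-208))/200 = -217/100.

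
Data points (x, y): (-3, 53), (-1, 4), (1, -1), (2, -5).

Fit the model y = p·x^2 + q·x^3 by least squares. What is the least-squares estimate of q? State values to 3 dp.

The normal equations are: 99·p + (-211)·q = 460;  (-211)·p + 795·q = -1476.
Determinant 99·795 − (-211)² = 34184.
p = (460·795 − (-211)·(-1476))/34184 = 6783/4273; q = (99·(-1476) − (-211)·460)/34184 = -6133/4273.

q = -1.435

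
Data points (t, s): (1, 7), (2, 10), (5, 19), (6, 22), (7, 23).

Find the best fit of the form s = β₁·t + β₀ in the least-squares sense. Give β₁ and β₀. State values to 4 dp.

β₁ = 2.7910, β₀ = 4.4776

Sums needed: Σt·t = 115, Σt = 21, Σ1 = 5.
Moment sums: Σt·s = 415, Σs = 81.
So XᵀX·[β₁, β₀]ᵀ = Xᵀs: [[115, 21]; [21, 5]]·[β₁, β₀]ᵀ = [415, 81]ᵀ.
Eliminating β₀: 5·(row 1) − 21·(row 2) gives 134·β₁ = 5·415 − 21·81 = 374, so β₁ = 187/67.
Then β₀ = (81 − 21·(187/67))/5 = 300/67.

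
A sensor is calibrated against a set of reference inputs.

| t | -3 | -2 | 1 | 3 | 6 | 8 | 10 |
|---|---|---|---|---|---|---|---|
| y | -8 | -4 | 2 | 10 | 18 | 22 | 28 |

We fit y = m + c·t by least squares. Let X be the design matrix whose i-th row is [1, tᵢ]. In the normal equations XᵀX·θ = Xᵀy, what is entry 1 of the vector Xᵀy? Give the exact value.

68

Entry 1 ↔ basis 1, so (Xᵀy)_{1} = Σᵢ yᵢ = (1)·(-8) + (1)·(-4) + (1)·(2) + (1)·(10) + (1)·(18) + (1)·(22) + (1)·(28) = 68.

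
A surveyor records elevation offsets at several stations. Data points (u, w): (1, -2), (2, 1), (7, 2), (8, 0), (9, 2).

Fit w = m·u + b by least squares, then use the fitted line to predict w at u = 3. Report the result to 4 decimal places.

Compute the Gram sums: Σu·u = 199, Σu = 27, Σ1 = 5.
For Aᵀw: Σu·w = 32, Σw = 3.
Normal equations: [[199, 27]; [27, 5]]·[m, b]ᵀ = [32, 3]ᵀ.
Determinant 199·5 − 27² = 266.
m = (32·5 − 27·3)/266 = 79/266; b = (199·3 − 27·32)/266 = -267/266.
At u = 3: ŵ = (79/266)·(3) + (-267/266)·(1) = -15/133.

ŵ = -0.1128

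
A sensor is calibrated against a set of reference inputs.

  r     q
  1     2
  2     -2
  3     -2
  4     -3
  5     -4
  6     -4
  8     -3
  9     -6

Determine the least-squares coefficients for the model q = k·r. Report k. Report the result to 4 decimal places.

k = -0.6017

The normal equations are: 236·k = -142.
Hence k = -142 / 236 ≈ -0.601695.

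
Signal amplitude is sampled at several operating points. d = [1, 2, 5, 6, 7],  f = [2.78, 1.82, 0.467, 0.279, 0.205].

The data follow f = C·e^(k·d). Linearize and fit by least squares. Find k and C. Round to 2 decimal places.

k = -0.45, C = 4.35

Let Y = ln f. Fitting Y = k·d + ln C by least squares:
AᵀA = [[115.0000, 21.0000]; [21.0000, 5]], rhs = [-20.3395, -2.0014]ᵀ  (here Σd = 21.0000, Σ(d)² = 115.0000, Σln f = -2.0014, Σd·ln f = -20.3395).
Δ = 115.0000·5 − (21.0000)² = 134.0000; k = (-20.3395·5 − 21.0000·-2.0014)/134.0000 = -0.44528, ln C = (115.0000·-2.0014 − 21.0000·-20.3395)/134.0000 = 1.46989, so C = exp(1.46989) = 4.34875.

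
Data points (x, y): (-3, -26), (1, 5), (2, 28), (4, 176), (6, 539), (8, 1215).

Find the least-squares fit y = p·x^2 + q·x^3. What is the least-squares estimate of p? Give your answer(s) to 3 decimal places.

p = 3.029

Forming MᵀM = [[5746, 41358]; [41358, 313690]] and Mᵀy = [99863, 750699]ᵀ gives MᵀM·[p, q]ᵀ = Mᵀy.
Eliminating q: 313690·(row 1) − 41358·(row 2) gives 91978576·p = 313690·99863 − 41358·750699 = 278615228, so p = 69653807/22994644.
Then q = (750699 − 41358·(69653807/22994644))/313690 = 45845625/22994644.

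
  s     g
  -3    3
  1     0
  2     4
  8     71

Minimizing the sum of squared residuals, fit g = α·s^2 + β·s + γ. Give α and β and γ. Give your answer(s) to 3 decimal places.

α = 0.994, β = 1.210, γ = -2.303

With design matrix A, AᵀA = [[4194, 494, 78]; [494, 78, 8]; [78, 8, 4]] and Aᵀg = [4587, 567, 78]ᵀ.
Inverting the 3×3 Gram matrix, [α, β, γ]ᵀ = [25587/25741, 62295/51482, -59292/25741]ᵀ.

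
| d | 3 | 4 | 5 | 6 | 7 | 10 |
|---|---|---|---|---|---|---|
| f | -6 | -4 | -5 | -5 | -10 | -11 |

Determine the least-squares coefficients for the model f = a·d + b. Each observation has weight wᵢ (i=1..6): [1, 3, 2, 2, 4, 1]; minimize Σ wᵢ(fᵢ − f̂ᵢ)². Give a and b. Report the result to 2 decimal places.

Compute the Gram sums: Σwᵢ·d·d = 475, Σwᵢ·d = 75, Σwᵢ·1 = 13.
Right-hand side: Σwᵢ·d·f = -566, Σwᵢ·f = -89.
Normal equations: [[475, 75]; [75, 13]]·[a, b]ᵀ = [-566, -89]ᵀ.
det = 475·13 − 75² = 550.
a = ((-566)·13 − 75·(-89))/550 = -683/550; b = (475·(-89) − 75·(-566))/550 = 7/22.

a = -1.24, b = 0.32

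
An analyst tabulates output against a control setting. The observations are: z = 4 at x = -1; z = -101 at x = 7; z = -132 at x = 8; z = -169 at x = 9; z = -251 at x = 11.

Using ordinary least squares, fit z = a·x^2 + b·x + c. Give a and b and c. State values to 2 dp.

a = -2.03, b = -0.94, c = 5.11

The normal equations are: 27700·a + 2914·b + 316·c = -57453;  2914·a + 316·b + 34·c = -6049;  316·a + 34·b + 5·c = -649.
(Σx^2·x^2 = 27700, Σx^2·x = 2914, Σx^2 = 316, Σx·x = 316, Σx = 34, Σ1 = 5, Σx^2·z = -57453, Σx·z = -6049, Σz = -649.)
Row-reducing yields a = -355189/174678, b = -164477/174678, c = 148864/29113.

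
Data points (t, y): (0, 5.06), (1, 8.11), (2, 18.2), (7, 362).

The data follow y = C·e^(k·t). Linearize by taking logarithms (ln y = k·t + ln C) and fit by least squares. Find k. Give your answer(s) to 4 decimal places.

k = 0.6162

Let Y = ln y. Fitting Y = k·t + ln C by least squares:
AᵀA = [[54.0000, 10.0000]; [10.0000, 4]], rhs = [49.1375, 12.5075]ᵀ  (here Σt = 10.0000, Σ(t)² = 54.0000, Σln y = 12.5075, Σt·ln y = 49.1375).
Slope k = (n·Σt·ln y − Σt·Σln y)/(n·Σ(t)² − (Σt)²) = (4·49.1375 − 10.0000·12.5075)/116.0000 = 0.61616; ln C = (Σln y − k·Σt)/n = 1.58648.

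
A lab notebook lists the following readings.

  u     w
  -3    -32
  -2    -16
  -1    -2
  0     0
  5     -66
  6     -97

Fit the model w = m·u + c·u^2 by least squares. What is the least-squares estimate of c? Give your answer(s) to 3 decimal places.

c = -2.974

Entries of AᵀA: Σu·u = 75, Σu·u^2 = 305, Σu^2·u^2 = 2019.
Right-hand side: Σu·w = -782, Σu^2·w = -5496.
Determinant 75·2019 − 305² = 58400.
m = ((-782)·2019 − 305·(-5496))/58400 = 48711/29200; c = (75·(-5496) − 305·(-782))/58400 = -17369/5840.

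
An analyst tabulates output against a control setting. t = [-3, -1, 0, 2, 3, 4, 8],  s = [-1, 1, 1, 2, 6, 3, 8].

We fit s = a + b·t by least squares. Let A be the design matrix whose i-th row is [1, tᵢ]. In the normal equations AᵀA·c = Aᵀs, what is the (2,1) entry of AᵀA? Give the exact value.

Row 2 ↔ basis t, column 1 ↔ basis 1, so (AᵀA)_{2,1} = Σᵢ t = (-3)·(1) + (-1)·(1) + (0)·(1) + (2)·(1) + (3)·(1) + (4)·(1) + (8)·(1) = 13.

13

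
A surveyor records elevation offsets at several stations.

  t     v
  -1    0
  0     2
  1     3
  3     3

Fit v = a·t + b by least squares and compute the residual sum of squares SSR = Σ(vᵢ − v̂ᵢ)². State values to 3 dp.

Sums needed: Σt·t = 11, Σt = 3, Σ1 = 4.
And Σt·v = 12, Σv = 8.
So AᵀA·[a, b]ᵀ = Aᵀv: [[11, 3]; [3, 4]]·[a, b]ᵀ = [12, 8]ᵀ.
Determinant 11·4 − 3² = 35.
a = (12·4 − 3·8)/35 = 24/35; b = (11·8 − 3·12)/35 = 52/35.
Residuals: -4/5, 18/35, 29/35, -19/35; SSR = 66/35.

SSR = 1.886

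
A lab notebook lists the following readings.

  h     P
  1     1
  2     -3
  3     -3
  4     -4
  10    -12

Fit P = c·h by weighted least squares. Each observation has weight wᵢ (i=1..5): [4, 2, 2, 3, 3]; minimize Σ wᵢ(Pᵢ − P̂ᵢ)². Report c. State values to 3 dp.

c = -1.148

From the data, Σwᵢ·h·h = 378.
Moment sums: Σwᵢ·h·P = -434.
MᵀWM·[c]ᵀ = MᵀWP becomes [[378]]·[c]ᵀ = [-434]ᵀ.
c = (-434)/378 = -1.14815.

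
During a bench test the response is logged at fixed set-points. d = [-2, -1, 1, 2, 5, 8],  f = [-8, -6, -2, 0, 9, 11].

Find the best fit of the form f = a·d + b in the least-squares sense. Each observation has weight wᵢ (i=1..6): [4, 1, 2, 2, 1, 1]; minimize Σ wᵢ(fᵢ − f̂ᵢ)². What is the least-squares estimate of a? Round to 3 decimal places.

From the data, Σwᵢ·d·d = 116, Σwᵢ·d = 10, Σwᵢ·1 = 11.
For AᵀWf: Σwᵢ·d·f = 199, Σwᵢ·f = -22.
So AᵀWA·[a, b]ᵀ = AᵀWf: [[116, 10]; [10, 11]]·[a, b]ᵀ = [199, -22]ᵀ.
Eliminating b: 11·(row 1) − 10·(row 2) gives 1176·a = 11·199 − 10·(-22) = 2409, so a = 803/392.
Then b = ((-22) − 10·(803/392))/11 = -757/196.

a = 2.048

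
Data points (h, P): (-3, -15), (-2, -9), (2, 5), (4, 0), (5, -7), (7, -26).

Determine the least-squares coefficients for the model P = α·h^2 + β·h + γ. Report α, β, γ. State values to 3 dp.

From the data, Σh^2·h^2 = 3395, Σh^2·h = 505, Σh^2 = 107, Σh·h = 107, Σh = 13, Σ1 = 6.
Moment sums: Σh^2·P = -1600, Σh·P = -144, ΣP = -52.
So MᵀM·[α, β, γ]ᵀ = MᵀP: [[3395, 505, 107]; [505, 107, 13]; [107, 13, 6]]·[α, β, γ]ᵀ = [-1600, -144, -52]ᵀ.
Inverting the 3×3 Gram matrix, [α, β, γ]ᵀ = [-379/363, 1169/363, 360/121]ᵀ.

α = -1.044, β = 3.220, γ = 2.975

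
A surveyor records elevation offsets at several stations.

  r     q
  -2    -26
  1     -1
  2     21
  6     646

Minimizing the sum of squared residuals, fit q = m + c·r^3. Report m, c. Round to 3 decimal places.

With design matrix M, MᵀM = [[4, 217]; [217, 46785]] and Mᵀq = [640, 139911]ᵀ.
Eliminating c: 46785·(row 1) − 217·(row 2) gives 140051·m = 46785·640 − 217·139911 = -418287, so m = -418287/140051.
Then c = (139911 − 217·(-418287/140051))/46785 = 420764/140051.

m = -2.987, c = 3.004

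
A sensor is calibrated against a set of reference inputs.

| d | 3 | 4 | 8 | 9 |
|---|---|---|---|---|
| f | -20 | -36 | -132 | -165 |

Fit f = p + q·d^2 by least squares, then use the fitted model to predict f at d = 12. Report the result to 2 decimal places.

f̂ = -292.02

With design matrix M, MᵀM = [[4, 170]; [170, 10994]] and Mᵀf = [-353, -22569]ᵀ.
Eliminating q: 10994·(row 1) − 170·(row 2) gives 15076·p = 10994·(-353) − 170·(-22569) = -44152, so p = -11038/3769.
Then q = ((-22569) − 170·(-11038/3769))/10994 = -15133/7538.
At d = 12: f̂ = (-11038/3769)·(1) + (-15133/7538)·(144) = -1100614/3769.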